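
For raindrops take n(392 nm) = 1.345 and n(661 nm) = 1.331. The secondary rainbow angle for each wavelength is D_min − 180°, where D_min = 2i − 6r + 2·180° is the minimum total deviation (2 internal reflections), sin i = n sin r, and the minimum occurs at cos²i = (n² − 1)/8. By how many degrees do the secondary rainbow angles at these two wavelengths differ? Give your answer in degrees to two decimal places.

At 392 nm (n = 1.345): cos²i = 0.10113 → i = 71.458°, r = 44.821°, D_min = 233.987°, rainbow angle = 53.987°.
At 661 nm (n = 1.331): cos²i = 0.09645 → i = 71.907°, r = 45.575°, D_min = 230.365°, rainbow angle = 50.365°.
Angular width = |53.987° − 50.365°| = 3.622°.

3.62°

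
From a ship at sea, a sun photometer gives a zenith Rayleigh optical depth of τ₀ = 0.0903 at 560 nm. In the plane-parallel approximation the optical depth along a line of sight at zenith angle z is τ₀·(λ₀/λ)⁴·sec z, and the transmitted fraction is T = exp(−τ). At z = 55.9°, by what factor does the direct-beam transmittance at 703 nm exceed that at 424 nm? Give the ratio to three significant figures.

1.53

Airmass: sec 55.9° = 1.7837.
τ(703 nm) = 0.0903 × (560/703)⁴ × 1.7837 = 0.0903 × 0.4027 × 1.7837 = 0.0649.
τ(424 nm) = 0.0903 × (560/424)⁴ × 1.7837 = 0.0903 × 3.0429 × 1.7837 = 0.4901.
T(703)/T(424) = exp(τ_B − τ_A) = exp(0.4253) = 1.5300.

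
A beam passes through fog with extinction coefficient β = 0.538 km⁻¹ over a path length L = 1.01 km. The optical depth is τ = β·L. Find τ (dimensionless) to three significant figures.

τ = β·L = 0.538 × 1.01 = 0.5434.

0.543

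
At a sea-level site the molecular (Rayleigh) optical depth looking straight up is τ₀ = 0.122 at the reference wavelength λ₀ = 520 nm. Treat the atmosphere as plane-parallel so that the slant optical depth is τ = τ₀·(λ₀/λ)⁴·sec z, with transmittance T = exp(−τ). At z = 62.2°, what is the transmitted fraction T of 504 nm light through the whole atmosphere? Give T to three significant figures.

0.743

sec 62.2° = 2.1441.
τ = 0.122 × (520/504)⁴ × 2.1441 = 0.122 × 1.1332 × 2.1441 = 0.2964.
T = exp(−0.2964) = 0.7435.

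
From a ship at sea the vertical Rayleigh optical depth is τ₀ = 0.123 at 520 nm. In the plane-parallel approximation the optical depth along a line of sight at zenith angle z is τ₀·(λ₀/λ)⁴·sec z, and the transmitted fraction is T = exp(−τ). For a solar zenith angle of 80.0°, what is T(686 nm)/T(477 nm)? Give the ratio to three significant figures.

2.15

Airmass: sec 80.0° = 5.7588.
τ(686 nm) = 0.123 × (520/686)⁴ × 5.7588 = 0.123 × 0.3302 × 5.7588 = 0.2339.
τ(477 nm) = 0.123 × (520/477)⁴ × 5.7588 = 0.123 × 1.4123 × 5.7588 = 1.0004.
T(686)/T(477) = exp(τ_B − τ_A) = exp(0.7665) = 2.1523.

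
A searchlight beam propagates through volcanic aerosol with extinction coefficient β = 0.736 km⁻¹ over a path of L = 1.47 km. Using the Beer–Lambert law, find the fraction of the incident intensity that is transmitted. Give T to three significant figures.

0.339

τ = β·L = 0.736 × 1.47 = 1.0819.
T = exp(−1.0819) = 0.3389.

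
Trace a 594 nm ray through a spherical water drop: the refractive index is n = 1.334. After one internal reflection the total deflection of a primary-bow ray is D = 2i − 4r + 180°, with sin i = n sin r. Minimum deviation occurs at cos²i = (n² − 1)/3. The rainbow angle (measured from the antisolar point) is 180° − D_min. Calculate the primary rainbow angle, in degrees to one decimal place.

cos²i = (1.77956 − 1)/3 = 0.25985; i = arccos(0.50976) = 59.352°.
sin r = sin 59.352°/1.334 = 0.64492; r = 40.159°.
D_min = 2·59.352° − 4·40.159° + 180° = 138.067°.
Rainbow angle = 180° − D_min = 41.933°.

41.9°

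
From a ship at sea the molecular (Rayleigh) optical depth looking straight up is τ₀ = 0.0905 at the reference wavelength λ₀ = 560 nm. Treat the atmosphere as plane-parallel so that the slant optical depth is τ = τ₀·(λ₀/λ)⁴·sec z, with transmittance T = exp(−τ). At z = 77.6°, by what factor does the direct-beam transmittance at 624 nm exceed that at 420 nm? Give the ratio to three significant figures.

2.88

Airmass: sec 77.6° = 4.6569.
τ(624 nm) = 0.0905 × (560/624)⁴ × 4.6569 = 0.0905 × 0.6487 × 4.6569 = 0.2734.
τ(420 nm) = 0.0905 × (560/420)⁴ × 4.6569 = 0.0905 × 3.1605 × 4.6569 = 1.3320.
T(624)/T(420) = exp(τ_B − τ_A) = exp(1.0586) = 2.8824.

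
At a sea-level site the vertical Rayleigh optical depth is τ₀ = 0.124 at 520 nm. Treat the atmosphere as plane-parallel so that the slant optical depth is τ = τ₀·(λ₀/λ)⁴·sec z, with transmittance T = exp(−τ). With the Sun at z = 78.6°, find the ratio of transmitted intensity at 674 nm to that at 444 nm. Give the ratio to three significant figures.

Airmass: sec 78.6° = 5.0593.
τ(674 nm) = 0.124 × (520/674)⁴ × 5.0593 = 0.124 × 0.3543 × 5.0593 = 0.2223.
τ(444 nm) = 0.124 × (520/444)⁴ × 5.0593 = 0.124 × 1.8814 × 5.0593 = 1.1803.
T(674)/T(444) = exp(τ_B − τ_A) = exp(0.9580) = 2.6065.

2.61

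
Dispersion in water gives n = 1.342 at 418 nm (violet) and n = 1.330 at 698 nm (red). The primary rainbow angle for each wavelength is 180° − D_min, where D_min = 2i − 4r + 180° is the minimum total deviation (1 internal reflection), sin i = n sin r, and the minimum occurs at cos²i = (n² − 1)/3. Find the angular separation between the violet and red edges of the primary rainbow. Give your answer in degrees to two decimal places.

At 418 nm (n = 1.342): cos²i = 0.26699 → i = 58.888°, r = 39.641°, D_min = 139.213°, rainbow angle = 40.787°.
At 698 nm (n = 1.330): cos²i = 0.25630 → i = 59.585°, r = 40.422°, D_min = 137.484°, rainbow angle = 42.516°.
Angular width = |40.787° − 42.516°| = 1.729°.

1.73°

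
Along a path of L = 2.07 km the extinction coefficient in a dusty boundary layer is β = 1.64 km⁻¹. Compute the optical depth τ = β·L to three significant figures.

τ = β·L = 1.64 × 2.07 = 3.3948.

3.39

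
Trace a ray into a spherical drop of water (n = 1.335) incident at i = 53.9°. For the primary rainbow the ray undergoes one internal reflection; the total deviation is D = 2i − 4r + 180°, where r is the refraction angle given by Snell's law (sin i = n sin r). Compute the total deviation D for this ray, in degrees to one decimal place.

138.8°

sin r = sin 53.9° / 1.335 = 0.8080/1.335 = 0.6052; r = 37.25°.
D = 2·53.9° − 4·37.25° + 180° = 107.80° − 148.98° + 180° = 138.82°.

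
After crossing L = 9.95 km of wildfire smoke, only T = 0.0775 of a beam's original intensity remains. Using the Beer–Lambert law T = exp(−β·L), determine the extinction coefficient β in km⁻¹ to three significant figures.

0.257 km⁻¹

Beer–Lambert: T = exp(−βL) ⇒ β = −ln(T)/L = −ln(0.0775)/9.95 = 2.5575/9.95 = 0.257 km⁻¹.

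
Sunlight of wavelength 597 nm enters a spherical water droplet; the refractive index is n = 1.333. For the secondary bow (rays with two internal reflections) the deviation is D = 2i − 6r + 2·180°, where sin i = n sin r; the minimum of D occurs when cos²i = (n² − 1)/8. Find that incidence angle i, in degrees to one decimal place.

71.8°

cos²i = (1.333² − 1)/8 = (1.77689 − 1)/8 = 0.09711.
cos i = 0.31163, so i = 71.843°.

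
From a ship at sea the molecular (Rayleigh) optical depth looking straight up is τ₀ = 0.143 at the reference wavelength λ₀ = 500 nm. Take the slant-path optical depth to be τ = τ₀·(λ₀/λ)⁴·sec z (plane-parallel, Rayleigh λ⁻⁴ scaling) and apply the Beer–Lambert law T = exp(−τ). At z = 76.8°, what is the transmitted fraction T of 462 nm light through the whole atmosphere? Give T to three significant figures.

sec 76.8° = 4.3792.
τ = 0.143 × (500/462)⁴ × 4.3792 = 0.143 × 1.3719 × 4.3792 = 0.8591.
T = exp(−0.8591) = 0.4235.

0.424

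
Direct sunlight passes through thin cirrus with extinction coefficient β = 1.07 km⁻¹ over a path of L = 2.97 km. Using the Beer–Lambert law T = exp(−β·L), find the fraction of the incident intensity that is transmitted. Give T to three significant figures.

0.0417

τ = β·L = 1.07 × 2.97 = 3.1779.
T = exp(−3.1779) = 0.0417.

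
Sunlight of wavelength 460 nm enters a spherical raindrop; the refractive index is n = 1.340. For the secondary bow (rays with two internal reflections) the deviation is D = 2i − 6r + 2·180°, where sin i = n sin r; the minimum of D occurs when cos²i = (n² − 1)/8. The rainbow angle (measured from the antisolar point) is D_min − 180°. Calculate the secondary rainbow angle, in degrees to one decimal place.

52.7°

cos²i = (1.79560 − 1)/8 = 0.09945; i = arccos(0.31536) = 71.618°.
sin r = sin 71.618°/1.340 = 0.70819; r = 45.088°.
D_min = 2·71.618° − 6·45.088° + 360° = 232.709°.
Rainbow angle = D_min − 180° = 52.709°.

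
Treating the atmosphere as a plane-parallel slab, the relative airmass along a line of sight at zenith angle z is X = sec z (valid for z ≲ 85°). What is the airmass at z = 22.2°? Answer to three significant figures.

X = sec z = 1/cos 22.2° = 1/0.9259 = 1.0801.

1.08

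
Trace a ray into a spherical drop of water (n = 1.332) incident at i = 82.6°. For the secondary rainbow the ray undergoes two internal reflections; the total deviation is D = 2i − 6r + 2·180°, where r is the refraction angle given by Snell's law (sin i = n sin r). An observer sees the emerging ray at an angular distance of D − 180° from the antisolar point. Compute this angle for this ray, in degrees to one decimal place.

56.5°

sin r = sin 82.6° / 1.332 = 0.9917/1.332 = 0.7445; r = 48.12°.
D = 2·82.6° − 6·48.12° + 2·180° = 165.20° − 288.70° + 360° = 236.50°.
Angle from antisolar point = D − 180° = 56.50°.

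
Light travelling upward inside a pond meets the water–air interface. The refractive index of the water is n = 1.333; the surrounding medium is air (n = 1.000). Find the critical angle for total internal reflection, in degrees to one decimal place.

48.6°

sin θ_c = n_air / n = 1.000 / 1.333 = 0.7502.
θ_c = arcsin(0.7502) = 48.61°.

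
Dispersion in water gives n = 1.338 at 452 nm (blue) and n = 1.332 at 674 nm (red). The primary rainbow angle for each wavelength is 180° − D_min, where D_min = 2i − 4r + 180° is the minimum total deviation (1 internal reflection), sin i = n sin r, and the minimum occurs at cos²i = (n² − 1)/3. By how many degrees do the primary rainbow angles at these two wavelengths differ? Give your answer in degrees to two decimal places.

At 452 nm (n = 1.338): cos²i = 0.26341 → i = 59.120°, r = 39.899°, D_min = 138.643°, rainbow angle = 41.357°.
At 674 nm (n = 1.332): cos²i = 0.25807 → i = 59.469°, r = 40.290°, D_min = 137.776°, rainbow angle = 42.224°.
Angular width = |41.357° − 42.224°| = 0.867°.

0.87°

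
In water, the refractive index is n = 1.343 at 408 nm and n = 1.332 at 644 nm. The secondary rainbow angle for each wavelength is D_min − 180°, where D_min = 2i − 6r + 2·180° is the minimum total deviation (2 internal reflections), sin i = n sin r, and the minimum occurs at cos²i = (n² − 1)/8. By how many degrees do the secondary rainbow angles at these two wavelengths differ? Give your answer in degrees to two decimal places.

At 408 nm (n = 1.343): cos²i = 0.10046 → i = 71.522°, r = 44.928°, D_min = 233.478°, rainbow angle = 53.478°.
At 644 nm (n = 1.332): cos²i = 0.09678 → i = 71.875°, r = 45.520°, D_min = 230.628°, rainbow angle = 50.628°.
Angular width = |53.478° − 50.628°| = 2.849°.

2.85°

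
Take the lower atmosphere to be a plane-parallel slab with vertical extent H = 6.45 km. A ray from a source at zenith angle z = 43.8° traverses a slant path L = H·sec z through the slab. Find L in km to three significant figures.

8.94 km

sec z = 1/cos 43.8° = 1.3855.
L = 6.45 × 1.3855 = 8.936 km.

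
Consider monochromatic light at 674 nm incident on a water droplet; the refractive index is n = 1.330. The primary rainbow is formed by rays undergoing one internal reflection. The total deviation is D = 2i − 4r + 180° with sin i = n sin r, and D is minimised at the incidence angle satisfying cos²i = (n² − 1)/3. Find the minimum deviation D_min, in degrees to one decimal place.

cos²i = (1.76890 − 1)/3 = 0.25630; i = arccos(0.50626) = 59.585°.
sin r = sin 59.585°/1.330 = 0.64841; r = 40.422°.
D_min = 2·59.585° − 4·40.422° + 180° = 137.484°.

137.5°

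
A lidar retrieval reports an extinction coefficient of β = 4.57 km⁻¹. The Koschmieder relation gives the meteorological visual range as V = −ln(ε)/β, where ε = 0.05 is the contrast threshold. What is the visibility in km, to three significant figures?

V = −ln(0.05) / 4.57 = 2.996 / 4.57 = 0.6555 km.

0.656 km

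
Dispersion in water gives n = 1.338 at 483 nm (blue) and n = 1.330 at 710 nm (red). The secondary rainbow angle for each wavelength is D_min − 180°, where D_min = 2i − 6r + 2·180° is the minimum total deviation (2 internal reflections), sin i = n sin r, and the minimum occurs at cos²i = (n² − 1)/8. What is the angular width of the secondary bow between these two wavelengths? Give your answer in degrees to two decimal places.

At 483 nm (n = 1.338): cos²i = 0.09878 → i = 71.682°, r = 45.195°, D_min = 232.193°, rainbow angle = 52.193°.
At 710 nm (n = 1.330): cos²i = 0.09611 → i = 71.940°, r = 45.630°, D_min = 230.101°, rainbow angle = 50.101°.
Angular width = |52.193° − 50.101°| = 2.092°.

2.09°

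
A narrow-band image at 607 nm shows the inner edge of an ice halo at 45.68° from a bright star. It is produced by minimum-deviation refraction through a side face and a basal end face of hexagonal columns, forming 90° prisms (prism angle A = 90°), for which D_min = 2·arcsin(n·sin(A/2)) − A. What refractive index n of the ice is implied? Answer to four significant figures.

1.310

Rearranging: n = sin((D_min + A)/2) / sin(A/2).
(D_min + A)/2 = (45.68° + 90°)/2 = 67.840°.
n = sin 67.840° / sin 45° = 0.9261 / 0.7071 = 1.3098.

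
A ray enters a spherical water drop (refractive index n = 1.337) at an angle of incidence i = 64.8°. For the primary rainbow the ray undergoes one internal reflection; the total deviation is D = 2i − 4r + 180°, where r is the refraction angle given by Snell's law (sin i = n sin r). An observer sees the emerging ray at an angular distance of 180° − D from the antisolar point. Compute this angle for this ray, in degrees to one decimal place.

sin r = sin 64.8° / 1.337 = 0.9048/1.337 = 0.6768; r = 42.59°.
D = 2·64.8° − 4·42.59° + 180° = 129.60° − 170.36° + 180° = 139.24°.
Angle from antisolar point = 180° − D = 40.76°.

40.8°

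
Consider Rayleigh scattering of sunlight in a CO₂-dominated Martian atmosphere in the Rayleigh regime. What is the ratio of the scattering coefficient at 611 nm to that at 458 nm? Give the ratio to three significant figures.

Rayleigh scattering ∝ λ⁻⁴, so the ratio of coefficients is the inverse fourth power of the wavelength ratio.
σ(611)/σ(458) = (458/611)⁴ = (0.7496)⁴ = 0.3157.

0.316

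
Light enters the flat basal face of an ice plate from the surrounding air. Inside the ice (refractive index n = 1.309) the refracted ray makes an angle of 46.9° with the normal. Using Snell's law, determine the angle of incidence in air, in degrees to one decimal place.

Snell: sin θ_i = n · sin θ_r = 1.309 × sin 46.9° = 1.309 × 0.7302 = 0.9558.
θ_i = arcsin(0.9558) = 72.90°.

72.9°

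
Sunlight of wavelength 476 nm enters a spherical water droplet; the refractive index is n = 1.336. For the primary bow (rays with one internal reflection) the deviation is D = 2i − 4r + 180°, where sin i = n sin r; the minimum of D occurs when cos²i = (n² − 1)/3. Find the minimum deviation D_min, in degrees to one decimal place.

138.4°

cos²i = (1.78490 − 1)/3 = 0.26163; i = arccos(0.51150) = 59.236°.
sin r = sin 59.236°/1.336 = 0.64318; r = 40.029°.
D_min = 2·59.236° − 4·40.029° + 180° = 138.356°.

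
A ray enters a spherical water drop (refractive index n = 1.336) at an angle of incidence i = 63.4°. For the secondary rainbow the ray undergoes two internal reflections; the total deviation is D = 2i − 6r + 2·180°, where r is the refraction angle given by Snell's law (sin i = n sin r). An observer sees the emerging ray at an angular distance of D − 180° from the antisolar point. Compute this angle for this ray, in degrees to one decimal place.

54.7°

sin r = sin 63.4° / 1.336 = 0.8942/1.336 = 0.6693; r = 42.01°.
D = 2·63.4° − 6·42.01° + 2·180° = 126.80° − 252.07° + 360° = 234.73°.
Angle from antisolar point = D − 180° = 54.73°.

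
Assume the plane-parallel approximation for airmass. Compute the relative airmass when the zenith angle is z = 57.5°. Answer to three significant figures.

1.86

X = sec z = 1/cos 57.5° = 1/0.5373 = 1.8612.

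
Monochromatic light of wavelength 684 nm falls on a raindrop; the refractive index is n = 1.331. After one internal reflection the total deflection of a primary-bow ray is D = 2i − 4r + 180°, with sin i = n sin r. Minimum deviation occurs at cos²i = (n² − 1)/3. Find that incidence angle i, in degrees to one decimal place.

cos²i = (1.331² − 1)/3 = (1.77156 − 1)/3 = 0.25719.
cos i = 0.50714, so i = 59.527°.

59.5°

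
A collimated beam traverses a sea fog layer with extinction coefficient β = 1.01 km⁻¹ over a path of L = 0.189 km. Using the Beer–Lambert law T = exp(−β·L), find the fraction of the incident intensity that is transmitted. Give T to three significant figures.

0.826

τ = β·L = 1.01 × 0.189 = 0.1909.
T = exp(−0.1909) = 0.8262.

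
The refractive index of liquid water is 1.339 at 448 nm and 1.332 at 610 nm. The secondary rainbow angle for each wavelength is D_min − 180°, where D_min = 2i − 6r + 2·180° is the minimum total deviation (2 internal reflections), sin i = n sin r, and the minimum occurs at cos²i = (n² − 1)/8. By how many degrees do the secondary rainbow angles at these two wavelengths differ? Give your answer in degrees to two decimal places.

At 448 nm (n = 1.339): cos²i = 0.09912 → i = 71.650°, r = 45.141°, D_min = 232.451°, rainbow angle = 52.451°.
At 610 nm (n = 1.332): cos²i = 0.09678 → i = 71.875°, r = 45.520°, D_min = 230.628°, rainbow angle = 50.628°.
Angular width = |52.451° − 50.628°| = 1.823°.

1.82°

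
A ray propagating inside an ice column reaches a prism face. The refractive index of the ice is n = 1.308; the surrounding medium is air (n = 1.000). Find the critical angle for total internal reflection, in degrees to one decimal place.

49.9°

sin θ_c = n_air / n = 1.000 / 1.308 = 0.7645.
θ_c = arcsin(0.7645) = 49.86°.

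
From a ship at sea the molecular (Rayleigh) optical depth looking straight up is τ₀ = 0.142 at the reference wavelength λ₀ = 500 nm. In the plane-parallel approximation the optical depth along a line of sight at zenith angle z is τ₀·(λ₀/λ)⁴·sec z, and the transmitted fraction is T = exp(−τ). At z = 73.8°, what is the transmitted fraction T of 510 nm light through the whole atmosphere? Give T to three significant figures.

0.625

sec 73.8° = 3.5843.
τ = 0.142 × (500/510)⁴ × 3.5843 = 0.142 × 0.9238 × 3.5843 = 0.4702.
T = exp(−0.4702) = 0.6249.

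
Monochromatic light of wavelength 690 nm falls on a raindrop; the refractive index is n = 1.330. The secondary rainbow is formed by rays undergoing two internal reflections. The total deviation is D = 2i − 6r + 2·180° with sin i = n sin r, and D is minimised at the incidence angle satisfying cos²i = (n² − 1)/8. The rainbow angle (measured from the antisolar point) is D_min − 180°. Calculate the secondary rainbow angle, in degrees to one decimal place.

50.1°

cos²i = (1.76890 − 1)/8 = 0.09611; i = arccos(0.31002) = 71.940°.
sin r = sin 71.940°/1.330 = 0.71483; r = 45.630°.
D_min = 2·71.940° − 6·45.630° + 360° = 230.101°.
Rainbow angle = D_min − 180° = 50.101°.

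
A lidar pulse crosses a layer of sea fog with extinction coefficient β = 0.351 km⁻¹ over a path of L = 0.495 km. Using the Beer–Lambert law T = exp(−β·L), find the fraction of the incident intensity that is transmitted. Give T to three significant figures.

τ = β·L = 0.351 × 0.495 = 0.1737.
T = exp(−0.1737) = 0.8405.

0.841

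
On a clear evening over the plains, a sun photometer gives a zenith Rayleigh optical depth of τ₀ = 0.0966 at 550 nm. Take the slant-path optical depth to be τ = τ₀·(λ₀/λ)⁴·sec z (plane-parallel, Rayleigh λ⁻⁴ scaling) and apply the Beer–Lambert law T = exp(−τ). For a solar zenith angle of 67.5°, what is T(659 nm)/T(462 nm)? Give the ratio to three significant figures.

Airmass: sec 67.5° = 2.6131.
τ(659 nm) = 0.0966 × (550/659)⁴ × 2.6131 = 0.0966 × 0.4852 × 2.6131 = 0.1225.
τ(462 nm) = 0.0966 × (550/462)⁴ × 2.6131 = 0.0966 × 2.0086 × 2.6131 = 0.5070.
T(659)/T(462) = exp(τ_B − τ_A) = exp(0.3845) = 1.4689.

1.47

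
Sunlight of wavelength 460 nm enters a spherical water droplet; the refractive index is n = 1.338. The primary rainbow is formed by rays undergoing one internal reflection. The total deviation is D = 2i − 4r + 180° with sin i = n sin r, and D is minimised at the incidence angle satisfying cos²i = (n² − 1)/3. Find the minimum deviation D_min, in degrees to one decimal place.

138.6°

cos²i = (1.79024 − 1)/3 = 0.26341; i = arccos(0.51324) = 59.120°.
sin r = sin 59.120°/1.338 = 0.64144; r = 39.899°.
D_min = 2·59.120° − 4·39.899° + 180° = 138.643°.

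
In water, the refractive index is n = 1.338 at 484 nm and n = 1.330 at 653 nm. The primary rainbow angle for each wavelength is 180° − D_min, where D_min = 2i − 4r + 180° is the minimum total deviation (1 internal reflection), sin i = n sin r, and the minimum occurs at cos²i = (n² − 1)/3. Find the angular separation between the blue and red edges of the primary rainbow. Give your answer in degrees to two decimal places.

At 484 nm (n = 1.338): cos²i = 0.26341 → i = 59.120°, r = 39.899°, D_min = 138.643°, rainbow angle = 41.357°.
At 653 nm (n = 1.330): cos²i = 0.25630 → i = 59.585°, r = 40.422°, D_min = 137.484°, rainbow angle = 42.516°.
Angular width = |41.357° − 42.516°| = 1.160°.

1.16°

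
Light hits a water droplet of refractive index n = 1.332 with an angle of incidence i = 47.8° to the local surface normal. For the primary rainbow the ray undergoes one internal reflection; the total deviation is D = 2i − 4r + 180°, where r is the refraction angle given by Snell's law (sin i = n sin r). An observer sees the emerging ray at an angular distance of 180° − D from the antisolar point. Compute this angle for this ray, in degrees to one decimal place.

39.6°

sin r = sin 47.8° / 1.332 = 0.7408/1.332 = 0.5562; r = 33.79°.
D = 2·47.8° − 4·33.79° + 180° = 95.60° − 135.16° + 180° = 140.44°.
Angle from antisolar point = 180° − D = 39.56°.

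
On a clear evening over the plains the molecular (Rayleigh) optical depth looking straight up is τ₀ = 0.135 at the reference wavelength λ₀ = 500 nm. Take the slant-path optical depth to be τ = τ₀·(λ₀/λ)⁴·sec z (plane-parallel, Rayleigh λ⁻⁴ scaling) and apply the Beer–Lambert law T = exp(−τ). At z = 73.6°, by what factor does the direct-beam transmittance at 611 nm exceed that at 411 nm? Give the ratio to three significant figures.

2.30

Airmass: sec 73.6° = 3.5418.
τ(611 nm) = 0.135 × (500/611)⁴ × 3.5418 = 0.135 × 0.4485 × 3.5418 = 0.2144.
τ(411 nm) = 0.135 × (500/411)⁴ × 3.5418 = 0.135 × 2.1903 × 3.5418 = 1.0473.
T(611)/T(411) = exp(τ_B − τ_A) = exp(0.8329) = 2.2999.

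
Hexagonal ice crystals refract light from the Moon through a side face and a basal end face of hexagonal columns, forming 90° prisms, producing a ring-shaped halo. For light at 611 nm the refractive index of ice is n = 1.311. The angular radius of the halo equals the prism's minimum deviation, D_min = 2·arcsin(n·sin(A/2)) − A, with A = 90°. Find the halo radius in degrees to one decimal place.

45.9°

n·sin(A/2) = 1.311 × sin 45° = 1.311 × 0.7071 = 0.9270.
D_min = 2·arcsin(0.9270) − 90° = 2 × 67.974° − 90° = 45.949°.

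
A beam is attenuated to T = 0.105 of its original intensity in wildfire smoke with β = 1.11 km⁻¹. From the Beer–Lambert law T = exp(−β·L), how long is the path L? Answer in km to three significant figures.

Beer–Lambert: T = exp(−βL) ⇒ L = −ln(T)/β = −ln(0.105)/1.11 = 2.2538/1.11 = 2.03 km.

2.03 km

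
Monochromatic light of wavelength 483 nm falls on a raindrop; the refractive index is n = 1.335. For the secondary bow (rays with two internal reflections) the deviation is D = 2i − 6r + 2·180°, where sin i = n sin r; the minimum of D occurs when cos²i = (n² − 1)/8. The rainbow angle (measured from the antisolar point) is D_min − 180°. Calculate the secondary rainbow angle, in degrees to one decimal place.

51.4°

cos²i = (1.78222 − 1)/8 = 0.09778; i = arccos(0.31269) = 71.778°.
sin r = sin 71.778°/1.335 = 0.71150; r = 45.357°.
D_min = 2·71.778° − 6·45.357° + 360° = 231.414°.
Rainbow angle = D_min − 180° = 51.414°.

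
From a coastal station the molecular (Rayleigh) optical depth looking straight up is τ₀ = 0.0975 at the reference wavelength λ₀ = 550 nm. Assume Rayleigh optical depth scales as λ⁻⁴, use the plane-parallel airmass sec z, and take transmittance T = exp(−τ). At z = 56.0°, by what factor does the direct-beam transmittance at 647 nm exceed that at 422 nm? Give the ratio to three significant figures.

1.51

Airmass: sec 56.0° = 1.7883.
τ(647 nm) = 0.0975 × (550/647)⁴ × 1.7883 = 0.0975 × 0.5222 × 1.7883 = 0.0910.
τ(422 nm) = 0.0975 × (550/422)⁴ × 1.7883 = 0.0975 × 2.8854 × 1.7883 = 0.5031.
T(647)/T(422) = exp(τ_B − τ_A) = exp(0.4120) = 1.5099.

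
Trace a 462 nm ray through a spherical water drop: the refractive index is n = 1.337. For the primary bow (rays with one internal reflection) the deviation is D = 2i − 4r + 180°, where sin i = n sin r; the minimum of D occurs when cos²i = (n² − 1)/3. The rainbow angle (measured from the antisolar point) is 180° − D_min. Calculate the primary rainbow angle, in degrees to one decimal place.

41.5°

cos²i = (1.78757 − 1)/3 = 0.26252; i = arccos(0.51237) = 59.178°.
sin r = sin 59.178°/1.337 = 0.64231; r = 39.964°.
D_min = 2·59.178° − 4·39.964° + 180° = 138.500°.
Rainbow angle = 180° − D_min = 41.500°.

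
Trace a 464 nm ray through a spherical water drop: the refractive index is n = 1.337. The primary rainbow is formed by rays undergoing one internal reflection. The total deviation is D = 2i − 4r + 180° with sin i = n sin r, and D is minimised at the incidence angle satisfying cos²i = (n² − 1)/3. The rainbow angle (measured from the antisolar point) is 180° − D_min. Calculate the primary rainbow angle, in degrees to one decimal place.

cos²i = (1.78757 − 1)/3 = 0.26252; i = arccos(0.51237) = 59.178°.
sin r = sin 59.178°/1.337 = 0.64231; r = 39.964°.
D_min = 2·59.178° − 4·39.964° + 180° = 138.500°.
Rainbow angle = 180° − D_min = 41.500°.

41.5°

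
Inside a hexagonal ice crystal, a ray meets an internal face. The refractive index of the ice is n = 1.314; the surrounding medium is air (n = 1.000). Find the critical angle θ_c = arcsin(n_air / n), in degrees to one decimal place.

49.6°

sin θ_c = n_air / n = 1.000 / 1.314 = 0.7610.
θ_c = arcsin(0.7610) = 49.56°.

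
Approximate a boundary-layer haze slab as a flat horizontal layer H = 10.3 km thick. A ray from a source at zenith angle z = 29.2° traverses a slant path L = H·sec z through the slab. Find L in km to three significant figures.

11.8 km

sec z = 1/cos 29.2° = 1.1456.
L = 10.3 × 1.1456 = 11.799 km.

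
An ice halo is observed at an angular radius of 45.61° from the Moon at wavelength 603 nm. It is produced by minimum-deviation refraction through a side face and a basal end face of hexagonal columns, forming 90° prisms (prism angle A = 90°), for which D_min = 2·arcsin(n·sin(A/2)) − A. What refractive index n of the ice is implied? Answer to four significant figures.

Rearranging: n = sin((D_min + A)/2) / sin(A/2).
(D_min + A)/2 = (45.61° + 90°)/2 = 67.805°.
n = sin 67.805° / sin 45° = 0.9259 / 0.7071 = 1.3094.

1.309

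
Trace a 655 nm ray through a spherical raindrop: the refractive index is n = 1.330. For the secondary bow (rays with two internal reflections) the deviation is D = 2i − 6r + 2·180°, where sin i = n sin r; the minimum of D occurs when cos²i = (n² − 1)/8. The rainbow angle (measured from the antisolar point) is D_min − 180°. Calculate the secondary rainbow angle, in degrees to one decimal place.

cos²i = (1.76890 − 1)/8 = 0.09611; i = arccos(0.31002) = 71.940°.
sin r = sin 71.940°/1.330 = 0.71483; r = 45.630°.
D_min = 2·71.940° − 6·45.630° + 360° = 230.101°.
Rainbow angle = D_min − 180° = 50.101°.

50.1°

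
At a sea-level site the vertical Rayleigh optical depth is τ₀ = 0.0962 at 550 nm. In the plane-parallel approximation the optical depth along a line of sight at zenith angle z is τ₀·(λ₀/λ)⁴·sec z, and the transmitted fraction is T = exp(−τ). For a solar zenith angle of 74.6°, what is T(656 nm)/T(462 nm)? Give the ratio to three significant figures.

Airmass: sec 74.6° = 3.7657.
τ(656 nm) = 0.0962 × (550/656)⁴ × 3.7657 = 0.0962 × 0.4941 × 3.7657 = 0.1790.
τ(462 nm) = 0.0962 × (550/462)⁴ × 3.7657 = 0.0962 × 2.0086 × 3.7657 = 0.7276.
T(656)/T(462) = exp(τ_B − τ_A) = exp(0.5486) = 1.7309.

1.73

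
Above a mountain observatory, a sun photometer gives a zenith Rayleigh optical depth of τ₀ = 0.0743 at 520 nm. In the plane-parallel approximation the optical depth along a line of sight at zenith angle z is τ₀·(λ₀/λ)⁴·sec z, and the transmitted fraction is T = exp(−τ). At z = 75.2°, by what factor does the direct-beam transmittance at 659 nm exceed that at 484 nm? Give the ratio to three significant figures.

Airmass: sec 75.2° = 3.9147.
τ(659 nm) = 0.0743 × (520/659)⁴ × 3.9147 = 0.0743 × 0.3877 × 3.9147 = 0.1128.
τ(484 nm) = 0.0743 × (520/484)⁴ × 3.9147 = 0.0743 × 1.3324 × 3.9147 = 0.3875.
T(659)/T(484) = exp(τ_B − τ_A) = exp(0.2748) = 1.3162.

1.32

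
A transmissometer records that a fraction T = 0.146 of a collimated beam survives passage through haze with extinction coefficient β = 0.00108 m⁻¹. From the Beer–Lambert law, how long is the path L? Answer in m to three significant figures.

Beer–Lambert: T = exp(−βL) ⇒ L = −ln(T)/β = −ln(0.146)/0.00108 = 1.9241/0.00108 = 1782 m.

1780 m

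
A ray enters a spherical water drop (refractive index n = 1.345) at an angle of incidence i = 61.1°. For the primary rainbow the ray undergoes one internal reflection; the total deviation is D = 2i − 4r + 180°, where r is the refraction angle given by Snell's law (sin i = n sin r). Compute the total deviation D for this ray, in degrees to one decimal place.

sin r = sin 61.1° / 1.345 = 0.8755/1.345 = 0.6509; r = 40.61°.
D = 2·61.1° − 4·40.61° + 180° = 122.20° − 162.44° + 180° = 139.76°.

139.8°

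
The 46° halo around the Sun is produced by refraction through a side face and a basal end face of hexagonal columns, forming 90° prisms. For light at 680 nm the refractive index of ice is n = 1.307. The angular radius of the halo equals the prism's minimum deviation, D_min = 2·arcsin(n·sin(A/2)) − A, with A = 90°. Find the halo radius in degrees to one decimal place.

45.1°

n·sin(A/2) = 1.307 × sin 45° = 1.307 × 0.7071 = 0.9242.
D_min = 2·arcsin(0.9242) − 90° = 2 × 67.546° − 90° = 45.093°.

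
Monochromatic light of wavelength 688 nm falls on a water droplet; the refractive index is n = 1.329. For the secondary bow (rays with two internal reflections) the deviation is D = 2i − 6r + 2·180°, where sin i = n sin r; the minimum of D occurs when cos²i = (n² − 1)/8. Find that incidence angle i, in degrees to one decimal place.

72.0°

cos²i = (1.329² − 1)/8 = (1.76624 − 1)/8 = 0.09578.
cos i = 0.30948, so i = 71.972°.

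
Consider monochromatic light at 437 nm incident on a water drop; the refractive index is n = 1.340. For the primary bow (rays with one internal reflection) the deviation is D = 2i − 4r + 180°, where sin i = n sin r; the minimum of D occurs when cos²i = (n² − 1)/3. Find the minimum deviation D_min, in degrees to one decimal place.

138.9°

cos²i = (1.79560 − 1)/3 = 0.26520; i = arccos(0.51498) = 59.004°.
sin r = sin 59.004°/1.340 = 0.63971; r = 39.770°.
D_min = 2·59.004° − 4·39.770° + 180° = 138.929°.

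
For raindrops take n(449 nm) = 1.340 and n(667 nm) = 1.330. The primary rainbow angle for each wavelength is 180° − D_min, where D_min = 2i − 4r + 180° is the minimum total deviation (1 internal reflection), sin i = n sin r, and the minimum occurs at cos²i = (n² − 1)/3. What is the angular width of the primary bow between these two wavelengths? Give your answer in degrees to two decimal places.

1.45°

At 449 nm (n = 1.340): cos²i = 0.26520 → i = 59.004°, r = 39.770°, D_min = 138.929°, rainbow angle = 41.071°.
At 667 nm (n = 1.330): cos²i = 0.25630 → i = 59.585°, r = 40.422°, D_min = 137.484°, rainbow angle = 42.516°.
Angular width = |41.071° − 42.516°| = 1.445°.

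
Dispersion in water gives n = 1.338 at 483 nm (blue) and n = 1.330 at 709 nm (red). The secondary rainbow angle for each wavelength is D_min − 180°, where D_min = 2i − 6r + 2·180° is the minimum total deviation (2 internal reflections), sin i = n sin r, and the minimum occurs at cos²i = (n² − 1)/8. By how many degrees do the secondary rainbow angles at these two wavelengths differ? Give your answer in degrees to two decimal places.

At 483 nm (n = 1.338): cos²i = 0.09878 → i = 71.682°, r = 45.195°, D_min = 232.193°, rainbow angle = 52.193°.
At 709 nm (n = 1.330): cos²i = 0.09611 → i = 71.940°, r = 45.630°, D_min = 230.101°, rainbow angle = 50.101°.
Angular width = |52.193° − 50.101°| = 2.092°.

2.09°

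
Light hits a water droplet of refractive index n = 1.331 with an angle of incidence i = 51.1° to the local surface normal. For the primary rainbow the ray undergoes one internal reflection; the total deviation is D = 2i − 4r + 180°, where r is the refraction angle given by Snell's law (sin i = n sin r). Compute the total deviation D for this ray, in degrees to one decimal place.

sin r = sin 51.1° / 1.331 = 0.7782/1.331 = 0.5847; r = 35.78°.
D = 2·51.1° − 4·35.78° + 180° = 102.20° − 143.13° + 180° = 139.07°.

139.1°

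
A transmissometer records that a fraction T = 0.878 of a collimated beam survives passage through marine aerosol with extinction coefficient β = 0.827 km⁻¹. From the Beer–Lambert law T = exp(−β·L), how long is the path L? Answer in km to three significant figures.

0.157 km

Beer–Lambert: T = exp(−βL) ⇒ L = −ln(T)/β = −ln(0.878)/0.827 = 0.1301/0.827 = 0.1573 km.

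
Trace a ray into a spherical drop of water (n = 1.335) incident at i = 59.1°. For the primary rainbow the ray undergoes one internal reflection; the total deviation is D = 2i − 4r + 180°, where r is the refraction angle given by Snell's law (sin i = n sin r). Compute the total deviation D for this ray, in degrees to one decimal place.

138.2°

sin r = sin 59.1° / 1.335 = 0.8581/1.335 = 0.6427; r = 40.00°.
D = 2·59.1° − 4·40.00° + 180° = 118.20° − 159.99° + 180° = 138.21°.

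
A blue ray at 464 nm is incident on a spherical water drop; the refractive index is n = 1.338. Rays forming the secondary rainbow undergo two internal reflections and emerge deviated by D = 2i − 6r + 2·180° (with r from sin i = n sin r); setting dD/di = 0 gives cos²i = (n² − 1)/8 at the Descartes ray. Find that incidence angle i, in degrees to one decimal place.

71.7°

cos²i = (1.338² − 1)/8 = (1.79024 − 1)/8 = 0.09878.
cos i = 0.31429, so i = 71.682°.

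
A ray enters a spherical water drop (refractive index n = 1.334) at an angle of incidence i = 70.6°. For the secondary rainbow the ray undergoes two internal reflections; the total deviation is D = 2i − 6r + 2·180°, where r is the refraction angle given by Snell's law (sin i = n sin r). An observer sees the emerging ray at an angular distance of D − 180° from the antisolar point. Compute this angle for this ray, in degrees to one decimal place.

sin r = sin 70.6° / 1.334 = 0.9432/1.334 = 0.7071; r = 45.00°.
D = 2·70.6° − 6·45.00° + 2·180° = 141.20° − 269.98° + 360° = 231.22°.
Angle from antisolar point = D − 180° = 51.22°.

51.2°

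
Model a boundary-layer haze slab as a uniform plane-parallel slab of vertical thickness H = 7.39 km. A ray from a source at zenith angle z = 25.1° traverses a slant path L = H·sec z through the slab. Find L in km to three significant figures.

8.16 km

sec z = 1/cos 25.1° = 1.1043.
L = 7.39 × 1.1043 = 8.161 km.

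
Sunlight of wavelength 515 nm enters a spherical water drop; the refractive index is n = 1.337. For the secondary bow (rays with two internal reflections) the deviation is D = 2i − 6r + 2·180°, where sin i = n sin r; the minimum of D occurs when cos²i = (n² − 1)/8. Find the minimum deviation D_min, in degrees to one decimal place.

cos²i = (1.78757 − 1)/8 = 0.09845; i = arccos(0.31376) = 71.714°.
sin r = sin 71.714°/1.337 = 0.71017; r = 45.249°.
D_min = 2·71.714° − 6·45.249° + 360° = 231.934°.

231.9°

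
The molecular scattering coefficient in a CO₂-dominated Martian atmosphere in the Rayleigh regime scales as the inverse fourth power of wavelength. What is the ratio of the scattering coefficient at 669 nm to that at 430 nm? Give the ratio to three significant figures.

Rayleigh scattering ∝ λ⁻⁴, so the ratio of coefficients is the inverse fourth power of the wavelength ratio.
σ(669)/σ(430) = (430/669)⁴ = (0.6428)⁴ = 0.1707.

0.171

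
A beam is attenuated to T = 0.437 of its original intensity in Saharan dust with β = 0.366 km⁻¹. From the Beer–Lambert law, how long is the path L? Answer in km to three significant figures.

Beer–Lambert: T = exp(−βL) ⇒ L = −ln(T)/β = −ln(0.437)/0.366 = 0.8278/0.366 = 2.262 km.

2.26 km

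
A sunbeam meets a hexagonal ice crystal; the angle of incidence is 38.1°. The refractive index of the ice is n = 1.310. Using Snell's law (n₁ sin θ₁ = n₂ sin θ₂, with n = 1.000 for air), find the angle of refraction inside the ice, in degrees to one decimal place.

Snell: sin θ_r = sin θ_i / n = sin 38.1° / 1.310 = 0.6170 / 1.310 = 0.4710.
θ_r = arcsin(0.4710) = 28.10°.

28.1°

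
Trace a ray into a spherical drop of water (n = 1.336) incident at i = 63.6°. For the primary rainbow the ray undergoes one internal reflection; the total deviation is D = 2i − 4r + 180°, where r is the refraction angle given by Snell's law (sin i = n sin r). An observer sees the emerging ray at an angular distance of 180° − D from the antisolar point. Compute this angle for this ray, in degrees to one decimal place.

sin r = sin 63.6° / 1.336 = 0.8957/1.336 = 0.6704; r = 42.10°.
D = 2·63.6° − 4·42.10° + 180° = 127.20° − 168.41° + 180° = 138.79°.
Angle from antisolar point = 180° − D = 41.21°.

41.2°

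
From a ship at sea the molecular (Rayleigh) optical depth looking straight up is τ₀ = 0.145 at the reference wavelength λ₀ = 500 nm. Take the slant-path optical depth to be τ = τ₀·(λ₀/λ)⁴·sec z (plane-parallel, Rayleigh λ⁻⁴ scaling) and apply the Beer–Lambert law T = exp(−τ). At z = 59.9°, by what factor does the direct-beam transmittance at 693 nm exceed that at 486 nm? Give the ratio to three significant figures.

Airmass: sec 59.9° = 1.9940.
τ(693 nm) = 0.145 × (500/693)⁴ × 1.9940 = 0.145 × 0.2710 × 1.9940 = 0.0783.
τ(486 nm) = 0.145 × (500/486)⁴ × 1.9940 = 0.145 × 1.1203 × 1.9940 = 0.3239.
T(693)/T(486) = exp(τ_B − τ_A) = exp(0.2456) = 1.2783.

1.28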